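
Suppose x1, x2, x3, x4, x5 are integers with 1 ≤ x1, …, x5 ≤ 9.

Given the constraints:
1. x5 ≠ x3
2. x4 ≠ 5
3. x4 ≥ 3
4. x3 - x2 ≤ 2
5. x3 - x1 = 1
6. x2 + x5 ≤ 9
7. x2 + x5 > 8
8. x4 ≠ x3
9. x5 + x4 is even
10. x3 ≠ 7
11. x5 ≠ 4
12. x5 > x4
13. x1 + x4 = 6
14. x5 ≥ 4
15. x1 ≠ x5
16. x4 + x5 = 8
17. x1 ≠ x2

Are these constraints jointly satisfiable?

Setting (x1, x2, x3, x4, x5) = (3, 4, 4, 3, 5) satisfies everything: constraint 4: x3 - x2 = 0; constraint 5: x3 - x1 = 1, and the others follow.

Satisfiable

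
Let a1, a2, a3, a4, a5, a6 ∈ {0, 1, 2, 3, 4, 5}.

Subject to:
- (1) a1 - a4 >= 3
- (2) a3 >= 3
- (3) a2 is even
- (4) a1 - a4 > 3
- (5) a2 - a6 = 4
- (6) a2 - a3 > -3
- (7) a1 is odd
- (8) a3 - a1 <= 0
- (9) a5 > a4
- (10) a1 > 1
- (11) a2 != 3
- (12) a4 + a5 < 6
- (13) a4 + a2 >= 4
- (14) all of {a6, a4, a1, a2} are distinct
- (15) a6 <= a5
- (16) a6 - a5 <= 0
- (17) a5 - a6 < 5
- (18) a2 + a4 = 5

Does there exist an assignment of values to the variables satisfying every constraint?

Setting (a1, a2, a3, a4, a5, a6) = (5, 4, 5, 1, 2, 0) satisfies everything: constraint 1: a1 - a4 = 4; constraint 4: a1 - a4 = 4; constraint 5: a2 - a6 = 4, and the others follow.

Satisfiable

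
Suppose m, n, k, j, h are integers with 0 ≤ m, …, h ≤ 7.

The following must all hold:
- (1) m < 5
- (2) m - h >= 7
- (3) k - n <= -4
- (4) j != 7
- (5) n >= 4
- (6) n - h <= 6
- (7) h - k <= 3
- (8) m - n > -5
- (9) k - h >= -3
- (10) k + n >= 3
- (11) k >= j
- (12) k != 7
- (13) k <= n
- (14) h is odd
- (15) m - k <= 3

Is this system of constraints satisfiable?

Unsatisfiable

Constraints 2, 3, 6, and 15 give h − n ≥ -6, n − k ≥ 4, k − m ≥ -3, m − h ≥ 7.
Adding all 4 inequalities: the left sides telescope to 0, and the right sides sum to (-6) + 4 + (-3) + 7 = 2. So 0 ≥ 2, which is false.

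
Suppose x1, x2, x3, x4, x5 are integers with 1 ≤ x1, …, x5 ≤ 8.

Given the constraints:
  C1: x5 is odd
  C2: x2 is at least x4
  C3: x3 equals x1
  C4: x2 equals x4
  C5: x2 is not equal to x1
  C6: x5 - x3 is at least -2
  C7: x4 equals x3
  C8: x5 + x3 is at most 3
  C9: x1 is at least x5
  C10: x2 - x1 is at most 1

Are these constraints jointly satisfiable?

From constraints 3, 4, and 7, x2 = x4 = x3 = x1, so x2 = x1. But constraint 5 says x2 ≠ x1. Contradiction.

Unsatisfiable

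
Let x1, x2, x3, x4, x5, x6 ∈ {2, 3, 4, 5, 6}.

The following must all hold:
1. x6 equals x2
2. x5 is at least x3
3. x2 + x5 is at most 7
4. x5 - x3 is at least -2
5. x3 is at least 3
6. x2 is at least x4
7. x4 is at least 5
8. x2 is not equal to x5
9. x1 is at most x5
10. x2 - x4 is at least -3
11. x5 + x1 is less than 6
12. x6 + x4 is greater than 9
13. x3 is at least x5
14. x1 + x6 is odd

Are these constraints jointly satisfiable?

Unsatisfiable

From constraints 6 and 7: x2 ≥ x4 ≥ 5. From constraints 2 and 5: x5 ≥ x3 ≥ 3. Hence x2 + x5 ≥ 8. But constraint 3 requires x2 + x5 ≤ 7, and 7 < 8. Contradiction.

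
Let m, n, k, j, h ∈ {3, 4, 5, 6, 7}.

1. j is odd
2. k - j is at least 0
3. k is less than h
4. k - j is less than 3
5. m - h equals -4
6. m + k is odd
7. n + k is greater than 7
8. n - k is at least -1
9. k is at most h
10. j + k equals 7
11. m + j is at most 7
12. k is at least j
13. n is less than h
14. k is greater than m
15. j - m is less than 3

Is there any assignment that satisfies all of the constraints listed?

Setting (m, n, k, j, h) = (3, 4, 4, 3, 7) satisfies everything: constraint 2: k - j = 1; constraint 4: k - j = 1, and the others follow.

Satisfiable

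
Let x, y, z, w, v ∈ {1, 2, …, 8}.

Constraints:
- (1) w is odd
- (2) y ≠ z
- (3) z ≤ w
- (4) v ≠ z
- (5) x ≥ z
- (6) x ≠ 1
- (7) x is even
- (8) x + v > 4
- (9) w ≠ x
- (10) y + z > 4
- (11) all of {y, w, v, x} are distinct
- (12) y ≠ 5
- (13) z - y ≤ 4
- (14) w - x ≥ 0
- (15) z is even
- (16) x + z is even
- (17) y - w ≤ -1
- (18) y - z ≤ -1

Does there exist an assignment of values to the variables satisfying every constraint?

Satisfiable

Try x = 4, y = 3, z = 4, w = 5, v = 1.
Check constraint 8: x + v = 5; constraint 10: y + z = 7; constraint 13: z - y = 1. The remaining constraints are straightforward to verify.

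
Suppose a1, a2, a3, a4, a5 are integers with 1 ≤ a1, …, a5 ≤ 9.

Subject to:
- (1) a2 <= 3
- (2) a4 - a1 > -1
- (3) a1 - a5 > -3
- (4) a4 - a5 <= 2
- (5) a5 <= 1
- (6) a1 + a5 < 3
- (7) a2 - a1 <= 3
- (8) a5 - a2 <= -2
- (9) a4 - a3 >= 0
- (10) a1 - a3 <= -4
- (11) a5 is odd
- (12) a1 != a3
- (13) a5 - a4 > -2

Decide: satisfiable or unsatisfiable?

Constraints 4, 7, 8, 9, and 10 give a5 − a4 ≥ -2, a4 − a3 ≥ 0, a3 − a1 ≥ 4, a1 − a2 ≥ -3, a2 − a5 ≥ 2.
Adding all 5 inequalities: the left sides telescope to 0, and the right sides sum to (-2) + 0 + 4 + (-3) + 2 = 1. So 0 ≥ 1, which is false.

Unsatisfiable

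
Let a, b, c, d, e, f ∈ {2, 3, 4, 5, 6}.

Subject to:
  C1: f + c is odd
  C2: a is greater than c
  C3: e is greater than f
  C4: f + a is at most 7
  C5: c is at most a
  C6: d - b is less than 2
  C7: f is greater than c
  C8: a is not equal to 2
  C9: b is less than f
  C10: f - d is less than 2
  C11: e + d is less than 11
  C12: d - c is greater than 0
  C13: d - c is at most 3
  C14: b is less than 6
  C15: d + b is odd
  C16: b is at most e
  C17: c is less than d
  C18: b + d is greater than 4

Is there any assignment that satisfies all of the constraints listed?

Satisfiable

Setting (a, b, c, d, e, f) = (3, 2, 2, 3, 6, 3) satisfies everything: constraint 4: f + a = 6; constraint 6: d - b = 1; constraint 10: f - d = 0, and the others follow.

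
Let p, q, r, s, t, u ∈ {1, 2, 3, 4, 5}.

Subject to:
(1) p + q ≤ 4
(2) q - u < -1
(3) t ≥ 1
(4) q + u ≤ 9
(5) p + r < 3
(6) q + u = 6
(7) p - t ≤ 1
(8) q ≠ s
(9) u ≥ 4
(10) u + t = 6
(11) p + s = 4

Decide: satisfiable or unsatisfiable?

Satisfiable

Take p = 1, q = 1, r = 1, s = 3, t = 1, u = 5. Then constraint 1: p + q = 2; constraint 2: q - u = -4; constraint 4: q + u = 6, and every other listed constraint is also met.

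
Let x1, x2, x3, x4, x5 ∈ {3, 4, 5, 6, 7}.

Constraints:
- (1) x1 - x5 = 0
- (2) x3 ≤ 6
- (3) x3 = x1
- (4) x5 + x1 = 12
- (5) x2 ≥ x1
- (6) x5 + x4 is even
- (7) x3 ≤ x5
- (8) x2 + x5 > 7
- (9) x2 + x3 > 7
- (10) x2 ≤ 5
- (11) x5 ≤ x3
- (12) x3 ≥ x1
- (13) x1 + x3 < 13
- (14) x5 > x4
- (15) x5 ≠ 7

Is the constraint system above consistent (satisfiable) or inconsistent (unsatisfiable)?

Unsatisfiable

From constraints 2 and 11: x5 ≤ x3 ≤ 6. From constraints 5 and 10: x1 ≤ x2 ≤ 5. Hence x5 + x1 ≤ 11. But constraint 4 requires x5 + x1 = 12, and 12 > 11. Contradiction.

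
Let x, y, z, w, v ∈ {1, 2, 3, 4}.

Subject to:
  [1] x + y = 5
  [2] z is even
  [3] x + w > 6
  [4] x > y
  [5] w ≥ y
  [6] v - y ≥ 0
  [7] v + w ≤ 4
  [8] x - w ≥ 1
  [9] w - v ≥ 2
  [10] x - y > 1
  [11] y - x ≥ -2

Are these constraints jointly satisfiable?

Constraints 6, 8, 9, and 11 give w − v ≥ 2, v − y ≥ 0, y − x ≥ -2, x − w ≥ 1.
Adding all 4 inequalities: the left sides telescope to 0, and the right sides sum to 2 + 0 + (-2) + 1 = 1. So 0 ≥ 1, which is false.

Unsatisfiable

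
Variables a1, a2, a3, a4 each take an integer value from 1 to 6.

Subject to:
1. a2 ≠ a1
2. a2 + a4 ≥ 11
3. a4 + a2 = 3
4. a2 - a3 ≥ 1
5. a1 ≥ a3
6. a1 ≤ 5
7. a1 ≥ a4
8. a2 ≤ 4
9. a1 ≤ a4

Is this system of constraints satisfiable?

Unsatisfiable

From constraint 8: a2 ≤ 4. From constraints 6 and 7: a4 ≤ a1 ≤ 5. Hence a2 + a4 ≤ 9. But constraint 2 requires a2 + a4 ≥ 11, and 11 > 9. Contradiction.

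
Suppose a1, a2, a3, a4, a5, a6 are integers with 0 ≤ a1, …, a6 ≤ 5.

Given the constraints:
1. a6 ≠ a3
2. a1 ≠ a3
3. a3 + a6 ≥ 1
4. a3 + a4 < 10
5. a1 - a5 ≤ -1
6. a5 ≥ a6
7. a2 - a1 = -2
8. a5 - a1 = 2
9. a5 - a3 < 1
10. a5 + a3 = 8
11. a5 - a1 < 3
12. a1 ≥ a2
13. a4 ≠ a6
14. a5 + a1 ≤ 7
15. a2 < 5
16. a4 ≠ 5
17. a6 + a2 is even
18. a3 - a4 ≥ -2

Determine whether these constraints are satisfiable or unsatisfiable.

The assignment a1 = 2, a2 = 0, a3 = 4, a4 = 4, a5 = 4, a6 = 0 works:
  constraint 3 holds since a3 + a6 = 4.
  constraint 4 holds since a3 + a4 = 8.
  constraint 5 holds since a1 - a5 = -2.
The rest check out directly.

Satisfiable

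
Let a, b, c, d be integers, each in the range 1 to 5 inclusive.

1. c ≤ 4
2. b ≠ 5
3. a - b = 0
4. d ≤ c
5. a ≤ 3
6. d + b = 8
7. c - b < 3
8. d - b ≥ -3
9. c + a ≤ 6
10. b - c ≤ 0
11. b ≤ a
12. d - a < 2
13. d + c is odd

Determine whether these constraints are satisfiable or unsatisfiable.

From constraints 1 and 4: d ≤ c ≤ 4. From constraints 5 and 11: b ≤ a ≤ 3. Hence d + b ≤ 7. But constraint 6 requires d + b = 8, and 8 > 7. Contradiction.

Unsatisfiable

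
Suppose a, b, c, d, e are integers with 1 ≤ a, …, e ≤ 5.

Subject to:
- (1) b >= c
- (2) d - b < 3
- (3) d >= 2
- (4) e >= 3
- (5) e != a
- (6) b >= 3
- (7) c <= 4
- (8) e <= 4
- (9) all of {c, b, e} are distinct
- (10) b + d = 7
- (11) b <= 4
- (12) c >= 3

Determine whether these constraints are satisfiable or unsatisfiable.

Constraints 4, 6, 7, 8, 11, and 12 confine each of c, b, e to the 2 values {3, 4}.
Constraint 9 requires all 3 of them to be distinct, but only 2 values are available — impossible by the pigeonhole principle.

Unsatisfiable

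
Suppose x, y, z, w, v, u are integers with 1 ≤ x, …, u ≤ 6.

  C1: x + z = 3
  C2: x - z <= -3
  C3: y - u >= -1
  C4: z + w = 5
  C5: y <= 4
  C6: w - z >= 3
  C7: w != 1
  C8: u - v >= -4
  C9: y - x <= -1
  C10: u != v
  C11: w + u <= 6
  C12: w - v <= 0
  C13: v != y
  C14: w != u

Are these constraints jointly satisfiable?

Constraints 2, 3, 6, 8, 9, and 12 give x − y ≥ 1, y − u ≥ -1, u − v ≥ -4, v − w ≥ 0, w − z ≥ 3, z − x ≥ 3.
Adding all 6 inequalities: the left sides telescope to 0, and the right sides sum to 1 + (-1) + (-4) + 0 + 3 + 3 = 2. So 0 ≥ 2, which is false.

Unsatisfiable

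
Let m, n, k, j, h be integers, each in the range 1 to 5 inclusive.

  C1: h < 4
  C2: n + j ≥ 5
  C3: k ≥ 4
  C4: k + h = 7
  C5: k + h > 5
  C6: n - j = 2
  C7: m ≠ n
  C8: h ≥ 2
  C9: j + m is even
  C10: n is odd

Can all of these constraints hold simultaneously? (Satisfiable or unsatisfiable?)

Satisfiable

The assignment m = 1, n = 5, k = 5, j = 3, h = 2 works:
  constraint 2 holds since n + j = 8.
  constraint 4 holds since k + h = 7.
  constraint 5 holds since k + h = 7.
The rest check out directly.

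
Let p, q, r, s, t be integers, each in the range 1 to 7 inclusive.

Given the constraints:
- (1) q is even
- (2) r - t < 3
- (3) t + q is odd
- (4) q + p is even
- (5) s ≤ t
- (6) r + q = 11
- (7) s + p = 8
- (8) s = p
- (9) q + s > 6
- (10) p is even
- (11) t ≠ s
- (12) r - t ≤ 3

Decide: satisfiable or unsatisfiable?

Satisfiable

Setting (p, q, r, s, t) = (4, 4, 7, 4, 5) satisfies everything: constraint 2: r - t = 2; constraint 6: r + q = 11, and the others follow.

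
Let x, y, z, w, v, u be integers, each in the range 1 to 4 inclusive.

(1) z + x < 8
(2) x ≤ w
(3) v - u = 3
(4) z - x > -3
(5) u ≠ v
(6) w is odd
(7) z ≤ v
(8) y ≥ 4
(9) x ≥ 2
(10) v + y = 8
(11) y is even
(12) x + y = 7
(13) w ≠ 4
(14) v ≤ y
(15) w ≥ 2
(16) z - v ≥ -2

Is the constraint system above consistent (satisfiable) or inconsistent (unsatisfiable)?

Setting (x, y, z, w, v, u) = (3, 4, 3, 3, 4, 1) satisfies everything: constraint 1: z + x = 6; constraint 3: v - u = 3; constraint 4: z - x = 0, and the others follow.

Satisfiable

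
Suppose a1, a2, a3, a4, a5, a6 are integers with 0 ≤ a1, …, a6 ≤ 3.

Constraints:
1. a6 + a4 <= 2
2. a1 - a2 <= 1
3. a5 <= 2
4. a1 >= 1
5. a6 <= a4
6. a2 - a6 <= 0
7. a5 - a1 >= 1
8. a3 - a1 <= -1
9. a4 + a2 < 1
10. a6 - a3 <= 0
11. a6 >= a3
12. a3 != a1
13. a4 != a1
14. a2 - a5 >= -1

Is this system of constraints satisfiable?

Constraints 6, 7, 8, 10, and 14 give a2 − a5 ≥ -1, a5 − a1 ≥ 1, a1 − a3 ≥ 1, a3 − a6 ≥ 0, a6 − a2 ≥ 0.
Adding all 5 inequalities: the left sides telescope to 0, and the right sides sum to (-1) + 1 + 1 + 0 + 0 = 1. So 0 ≥ 1, which is false.

Unsatisfiable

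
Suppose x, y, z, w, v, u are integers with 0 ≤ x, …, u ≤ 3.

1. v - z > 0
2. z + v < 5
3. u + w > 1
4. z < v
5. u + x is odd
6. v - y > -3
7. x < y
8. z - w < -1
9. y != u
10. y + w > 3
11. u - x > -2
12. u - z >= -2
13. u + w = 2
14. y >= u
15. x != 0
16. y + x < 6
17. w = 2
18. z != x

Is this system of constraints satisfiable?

Try x = 1, y = 2, z = 0, w = 2, v = 2, u = 0.
Check constraint 1: v - z = 2; constraint 2: z + v = 2. The remaining constraints are straightforward to verify.

Satisfiable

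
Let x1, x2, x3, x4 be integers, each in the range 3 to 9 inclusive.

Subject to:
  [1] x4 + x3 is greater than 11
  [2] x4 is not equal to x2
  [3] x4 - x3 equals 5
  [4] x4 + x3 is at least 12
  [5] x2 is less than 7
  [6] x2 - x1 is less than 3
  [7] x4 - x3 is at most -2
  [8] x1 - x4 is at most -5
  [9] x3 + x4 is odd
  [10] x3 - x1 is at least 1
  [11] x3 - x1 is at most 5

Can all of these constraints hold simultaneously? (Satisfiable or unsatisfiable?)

Constraints 7, 8, and 11 give x1 − x3 ≥ -5, x3 − x4 ≥ 2, x4 − x1 ≥ 5.
Adding all 3 inequalities: the left sides telescope to 0, and the right sides sum to (-5) + 2 + 5 = 2. So 0 ≥ 2, which is false.

Unsatisfiable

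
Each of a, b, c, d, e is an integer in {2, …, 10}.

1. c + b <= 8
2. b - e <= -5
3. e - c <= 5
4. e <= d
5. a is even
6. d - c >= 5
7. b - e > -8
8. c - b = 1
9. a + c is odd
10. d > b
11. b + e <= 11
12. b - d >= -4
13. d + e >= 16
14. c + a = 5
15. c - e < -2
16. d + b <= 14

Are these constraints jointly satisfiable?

Unsatisfiable

Constraints 2, 3, 6, and 12 give d − c ≥ 5, c − e ≥ -5, e − b ≥ 5, b − d ≥ -4.
Adding all 4 inequalities: the left sides telescope to 0, and the right sides sum to 5 + (-5) + 5 + (-4) = 1. So 0 ≥ 1, which is false.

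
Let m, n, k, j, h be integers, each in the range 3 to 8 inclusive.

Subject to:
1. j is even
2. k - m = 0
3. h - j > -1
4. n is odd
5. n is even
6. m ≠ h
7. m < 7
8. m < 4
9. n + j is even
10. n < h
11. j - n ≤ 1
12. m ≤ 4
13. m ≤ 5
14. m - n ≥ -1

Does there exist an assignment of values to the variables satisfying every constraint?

Constraint 4 makes n odd and constraint 1 makes j even, so n + j must be odd. Constraint 9 says n + j is even — contradiction.

Unsatisfiable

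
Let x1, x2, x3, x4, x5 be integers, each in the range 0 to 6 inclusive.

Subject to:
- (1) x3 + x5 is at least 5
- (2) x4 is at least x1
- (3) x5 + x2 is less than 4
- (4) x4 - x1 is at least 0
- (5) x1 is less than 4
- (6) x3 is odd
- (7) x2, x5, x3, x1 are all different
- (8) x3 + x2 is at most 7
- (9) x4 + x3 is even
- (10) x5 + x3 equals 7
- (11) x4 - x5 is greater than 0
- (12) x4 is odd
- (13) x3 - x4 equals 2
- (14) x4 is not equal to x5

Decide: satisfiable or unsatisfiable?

Try x1 = 0, x2 = 1, x3 = 5, x4 = 3, x5 = 2.
Check constraint 1: x3 + x5 = 7; constraint 3: x5 + x2 = 3. The remaining constraints are straightforward to verify.

Satisfiable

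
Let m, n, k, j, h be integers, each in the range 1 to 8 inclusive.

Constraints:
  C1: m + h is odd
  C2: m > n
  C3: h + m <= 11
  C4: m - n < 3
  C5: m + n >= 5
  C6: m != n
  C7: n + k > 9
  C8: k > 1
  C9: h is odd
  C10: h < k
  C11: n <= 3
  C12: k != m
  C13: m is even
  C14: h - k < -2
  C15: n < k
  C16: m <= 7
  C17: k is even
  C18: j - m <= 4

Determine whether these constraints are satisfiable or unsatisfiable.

The assignment m = 4, n = 2, k = 8, j = 5, h = 5 works:
  constraint 3 holds since h + m = 9.
  constraint 4 holds since m - n = 2.
  constraint 5 holds since m + n = 6.
The rest check out directly.

Satisfiable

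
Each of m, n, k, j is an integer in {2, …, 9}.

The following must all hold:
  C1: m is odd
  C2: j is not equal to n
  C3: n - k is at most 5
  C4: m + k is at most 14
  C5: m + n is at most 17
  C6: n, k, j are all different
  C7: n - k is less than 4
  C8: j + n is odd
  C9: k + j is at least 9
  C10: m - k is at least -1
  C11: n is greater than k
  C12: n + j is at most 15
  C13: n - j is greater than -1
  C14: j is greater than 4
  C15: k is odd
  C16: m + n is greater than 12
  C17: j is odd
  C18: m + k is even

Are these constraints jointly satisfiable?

Take m = 7, n = 8, k = 5, j = 7. Then constraint 3: n - k = 3; constraint 4: m + k = 12, and every other listed constraint is also met.

Satisfiable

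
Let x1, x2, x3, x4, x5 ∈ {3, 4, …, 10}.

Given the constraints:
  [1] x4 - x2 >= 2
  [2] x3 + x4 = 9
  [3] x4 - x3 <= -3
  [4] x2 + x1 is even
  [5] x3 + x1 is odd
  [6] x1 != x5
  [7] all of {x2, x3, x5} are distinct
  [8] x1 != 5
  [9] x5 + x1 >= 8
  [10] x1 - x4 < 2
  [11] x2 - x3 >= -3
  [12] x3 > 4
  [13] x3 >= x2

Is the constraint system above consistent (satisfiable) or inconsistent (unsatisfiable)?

Constraints 1, 3, and 11 give x4 − x2 ≥ 2, x2 − x3 ≥ -3, x3 − x4 ≥ 3.
Adding all 3 inequalities: the left sides telescope to 0, and the right sides sum to 2 + (-3) + 3 = 2. So 0 ≥ 2, which is false.

Unsatisfiable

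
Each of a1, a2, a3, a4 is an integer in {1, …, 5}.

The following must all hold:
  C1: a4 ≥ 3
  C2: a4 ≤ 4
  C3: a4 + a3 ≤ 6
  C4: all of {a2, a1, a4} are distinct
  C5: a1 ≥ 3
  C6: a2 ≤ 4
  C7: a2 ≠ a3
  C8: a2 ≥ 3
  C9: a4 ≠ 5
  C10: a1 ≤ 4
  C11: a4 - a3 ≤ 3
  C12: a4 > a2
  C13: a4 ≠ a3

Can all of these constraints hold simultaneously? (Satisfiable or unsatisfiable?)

Unsatisfiable

Constraints 1, 2, 5, 6, 8, and 10 confine each of a2, a1, a4 to the 2 values {3, 4}.
Constraint 4 requires all 3 of them to be distinct, but only 2 values are available — impossible by the pigeonhole principle.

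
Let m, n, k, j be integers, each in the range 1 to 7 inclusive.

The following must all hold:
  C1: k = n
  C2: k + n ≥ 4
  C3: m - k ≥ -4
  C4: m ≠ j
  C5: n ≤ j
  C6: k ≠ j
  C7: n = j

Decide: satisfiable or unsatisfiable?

Unsatisfiable

From constraints 1 and 7, k = n = j, so k = j. But constraint 6 says k ≠ j. Contradiction.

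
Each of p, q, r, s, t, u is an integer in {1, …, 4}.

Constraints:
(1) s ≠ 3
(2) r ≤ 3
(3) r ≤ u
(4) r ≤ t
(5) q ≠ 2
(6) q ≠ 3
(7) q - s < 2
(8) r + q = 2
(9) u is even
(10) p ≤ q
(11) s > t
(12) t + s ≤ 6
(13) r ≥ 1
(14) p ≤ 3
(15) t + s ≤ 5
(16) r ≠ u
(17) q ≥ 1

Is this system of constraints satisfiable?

Try p = 1, q = 1, r = 1, s = 2, t = 1, u = 4.
Check constraint 7: q - s = -1; constraint 8: r + q = 2; constraint 12: t + s = 3. The remaining constraints are straightforward to verify.

Satisfiable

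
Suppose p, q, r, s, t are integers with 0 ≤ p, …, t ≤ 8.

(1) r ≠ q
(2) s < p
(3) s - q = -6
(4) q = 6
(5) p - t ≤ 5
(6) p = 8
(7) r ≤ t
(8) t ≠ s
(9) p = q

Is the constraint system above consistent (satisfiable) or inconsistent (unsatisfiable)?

Constraint 6 fixes p = 8 and constraint 4 fixes q = 6, but constraint 9 requires p = q. Since 8 ≠ 6, contradiction.

Unsatisfiable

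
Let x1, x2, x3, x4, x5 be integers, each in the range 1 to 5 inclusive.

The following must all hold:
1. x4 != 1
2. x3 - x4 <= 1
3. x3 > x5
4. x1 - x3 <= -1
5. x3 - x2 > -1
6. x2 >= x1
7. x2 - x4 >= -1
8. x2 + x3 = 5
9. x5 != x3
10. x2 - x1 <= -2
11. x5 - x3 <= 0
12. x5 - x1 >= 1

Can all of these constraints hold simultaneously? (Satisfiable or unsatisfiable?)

Unsatisfiable

Constraints 2, 7, 10, 11, and 12 give x2 − x4 ≥ -1, x4 − x3 ≥ -1, x3 − x5 ≥ 0, x5 − x1 ≥ 1, x1 − x2 ≥ 2.
Adding all 5 inequalities: the left sides telescope to 0, and the right sides sum to (-1) + (-1) + 0 + 1 + 2 = 1. So 0 ≥ 1, which is false.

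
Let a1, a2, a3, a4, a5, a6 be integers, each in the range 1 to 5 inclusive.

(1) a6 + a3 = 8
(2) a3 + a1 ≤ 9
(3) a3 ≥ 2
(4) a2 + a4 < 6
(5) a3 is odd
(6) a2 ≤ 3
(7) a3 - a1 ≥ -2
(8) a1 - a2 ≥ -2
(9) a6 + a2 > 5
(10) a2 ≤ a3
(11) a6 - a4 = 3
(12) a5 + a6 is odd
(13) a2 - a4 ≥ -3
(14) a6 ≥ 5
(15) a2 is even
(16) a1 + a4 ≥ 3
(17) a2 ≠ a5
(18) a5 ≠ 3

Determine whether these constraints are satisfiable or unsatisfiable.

Try a1 = 3, a2 = 2, a3 = 3, a4 = 2, a5 = 4, a6 = 5.
Check constraint 1: a6 + a3 = 8; constraint 2: a3 + a1 = 6. The remaining constraints are straightforward to verify.

Satisfiable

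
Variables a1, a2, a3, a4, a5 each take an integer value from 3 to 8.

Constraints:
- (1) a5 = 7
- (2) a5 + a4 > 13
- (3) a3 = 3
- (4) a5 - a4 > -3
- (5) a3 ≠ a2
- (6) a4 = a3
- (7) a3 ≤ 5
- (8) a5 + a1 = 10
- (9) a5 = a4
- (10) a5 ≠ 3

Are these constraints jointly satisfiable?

Unsatisfiable

Constraint 1 fixes a5 = 7 and constraint 3 fixes a3 = 3. Constraints 6 and 9 give a5 = a4 = a3, so a5 = a3. But 7 ≠ 3 — contradiction.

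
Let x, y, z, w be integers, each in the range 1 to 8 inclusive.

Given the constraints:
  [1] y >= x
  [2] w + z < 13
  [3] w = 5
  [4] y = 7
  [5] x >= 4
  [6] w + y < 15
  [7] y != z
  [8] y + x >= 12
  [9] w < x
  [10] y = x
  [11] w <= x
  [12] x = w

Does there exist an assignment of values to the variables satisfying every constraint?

Unsatisfiable

Constraint 4 fixes y = 7 and constraint 3 fixes w = 5. Constraints 10 and 12 give y = x = w, so y = w. But 7 ≠ 5 — contradiction.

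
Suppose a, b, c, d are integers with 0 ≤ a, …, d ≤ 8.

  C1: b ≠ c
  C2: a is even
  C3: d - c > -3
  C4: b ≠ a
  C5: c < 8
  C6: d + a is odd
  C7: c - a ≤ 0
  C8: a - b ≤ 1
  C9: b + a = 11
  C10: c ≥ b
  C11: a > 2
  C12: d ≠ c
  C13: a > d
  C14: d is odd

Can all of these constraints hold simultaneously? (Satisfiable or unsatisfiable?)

Take a = 6, b = 5, c = 6, d = 5. Then constraint 3: d - c = -1; constraint 7: c - a = 0, and every other listed constraint is also met.

Satisfiable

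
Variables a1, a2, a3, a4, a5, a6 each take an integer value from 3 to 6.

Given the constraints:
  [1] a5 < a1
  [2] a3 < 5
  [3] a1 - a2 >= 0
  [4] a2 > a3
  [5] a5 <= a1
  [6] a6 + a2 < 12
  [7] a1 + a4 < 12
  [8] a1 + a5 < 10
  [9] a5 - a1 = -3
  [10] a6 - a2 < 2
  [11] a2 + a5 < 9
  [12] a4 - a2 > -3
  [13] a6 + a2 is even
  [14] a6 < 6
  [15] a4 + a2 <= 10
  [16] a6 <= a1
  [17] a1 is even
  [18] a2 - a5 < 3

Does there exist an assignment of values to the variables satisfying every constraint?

One satisfying assignment is a1 = 6, a2 = 5, a3 = 3, a4 = 5, a5 = 3, a6 = 5.
For the less obvious constraints — constraint 3: a1 - a2 = 1; constraint 6: a6 + a2 = 10 — and the others hold by inspection.

Satisfiable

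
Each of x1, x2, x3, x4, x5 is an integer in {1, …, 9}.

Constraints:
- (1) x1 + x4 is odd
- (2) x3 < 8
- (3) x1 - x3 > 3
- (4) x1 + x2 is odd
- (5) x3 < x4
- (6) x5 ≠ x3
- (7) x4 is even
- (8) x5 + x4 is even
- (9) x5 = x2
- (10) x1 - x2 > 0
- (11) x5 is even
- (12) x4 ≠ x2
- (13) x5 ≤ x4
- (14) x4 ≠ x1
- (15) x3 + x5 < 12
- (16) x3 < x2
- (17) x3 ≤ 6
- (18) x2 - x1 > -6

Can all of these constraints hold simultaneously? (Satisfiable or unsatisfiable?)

One satisfying assignment is x1 = 9, x2 = 6, x3 = 5, x4 = 8, x5 = 6.
For the less obvious constraints — constraint 3: x1 - x3 = 4; constraint 10: x1 - x2 = 3; constraint 15: x3 + x5 = 11 — and the others hold by inspection.

Satisfiable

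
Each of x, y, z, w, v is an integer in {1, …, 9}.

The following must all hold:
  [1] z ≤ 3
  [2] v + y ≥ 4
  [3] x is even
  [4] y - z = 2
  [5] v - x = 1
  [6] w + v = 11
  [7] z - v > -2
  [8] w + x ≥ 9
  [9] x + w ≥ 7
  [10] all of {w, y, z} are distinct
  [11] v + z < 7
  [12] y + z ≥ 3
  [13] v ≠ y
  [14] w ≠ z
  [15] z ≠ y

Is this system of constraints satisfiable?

Satisfiable

Try x = 2, y = 4, z = 2, w = 8, v = 3.
Check constraint 2: v + y = 7; constraint 4: y - z = 2. The remaining constraints are straightforward to verify.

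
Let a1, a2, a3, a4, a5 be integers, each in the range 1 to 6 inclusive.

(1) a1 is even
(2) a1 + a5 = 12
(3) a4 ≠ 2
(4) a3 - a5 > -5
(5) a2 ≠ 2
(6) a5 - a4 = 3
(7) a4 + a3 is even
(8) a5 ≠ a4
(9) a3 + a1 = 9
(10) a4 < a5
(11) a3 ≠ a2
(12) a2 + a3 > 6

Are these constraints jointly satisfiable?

Satisfiable

The assignment a1 = 6, a2 = 6, a3 = 3, a4 = 3, a5 = 6 works:
  constraint 2 holds since a1 + a5 = 12.
  constraint 4 holds since a3 - a5 = -3.
  constraint 6 holds since a5 - a4 = 3.
The rest check out directly.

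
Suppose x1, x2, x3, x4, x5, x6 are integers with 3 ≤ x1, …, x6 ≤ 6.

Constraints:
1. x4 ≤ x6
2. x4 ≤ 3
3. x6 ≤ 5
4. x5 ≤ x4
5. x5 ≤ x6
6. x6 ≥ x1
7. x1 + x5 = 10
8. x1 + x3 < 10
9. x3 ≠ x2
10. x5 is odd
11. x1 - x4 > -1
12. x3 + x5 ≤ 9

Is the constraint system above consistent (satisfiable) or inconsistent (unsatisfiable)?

From constraints 3 and 6: x1 ≤ x6 ≤ 5. From constraints 2 and 4: x5 ≤ x4 ≤ 3. Hence x1 + x5 ≤ 8. But constraint 7 requires x1 + x5 = 10, and 10 > 8. Contradiction.

Unsatisfiable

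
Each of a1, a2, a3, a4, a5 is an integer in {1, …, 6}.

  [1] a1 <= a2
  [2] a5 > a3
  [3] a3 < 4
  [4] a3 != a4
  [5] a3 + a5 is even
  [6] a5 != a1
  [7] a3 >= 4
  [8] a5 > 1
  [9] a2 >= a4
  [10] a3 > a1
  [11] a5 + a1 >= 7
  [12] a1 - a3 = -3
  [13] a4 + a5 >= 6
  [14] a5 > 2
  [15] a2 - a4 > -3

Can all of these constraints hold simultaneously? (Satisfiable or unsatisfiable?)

From constraint 7: a3 ≥ 4. From constraint 3: a3 ≤ 3. But 3 < 4, so no value of a3 works.

Unsatisfiable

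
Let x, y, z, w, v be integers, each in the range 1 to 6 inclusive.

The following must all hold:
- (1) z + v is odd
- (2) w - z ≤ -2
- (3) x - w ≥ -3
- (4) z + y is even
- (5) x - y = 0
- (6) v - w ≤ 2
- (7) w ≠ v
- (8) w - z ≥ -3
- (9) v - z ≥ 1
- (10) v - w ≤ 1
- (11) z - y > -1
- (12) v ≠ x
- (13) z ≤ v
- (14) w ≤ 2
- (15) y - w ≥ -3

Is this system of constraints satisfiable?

Constraints 2, 9, and 10 give v − z ≥ 1, z − w ≥ 2, w − v ≥ -1.
Adding all 3 inequalities: the left sides telescope to 0, and the right sides sum to 1 + 2 + (-1) = 2. So 0 ≥ 2, which is false.

Unsatisfiable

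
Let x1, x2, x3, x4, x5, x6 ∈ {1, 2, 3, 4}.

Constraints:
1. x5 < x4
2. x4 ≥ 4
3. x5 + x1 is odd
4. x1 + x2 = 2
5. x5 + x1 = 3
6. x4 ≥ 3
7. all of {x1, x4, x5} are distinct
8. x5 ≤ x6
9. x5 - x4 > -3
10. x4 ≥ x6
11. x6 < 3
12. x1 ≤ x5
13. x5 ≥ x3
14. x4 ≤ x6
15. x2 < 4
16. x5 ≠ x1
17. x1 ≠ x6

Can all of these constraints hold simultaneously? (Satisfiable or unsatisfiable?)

From constraints 2 and 14: x6 ≥ x4 and x4 ≥ 4, so x6 ≥ 4. From constraint 11: x6 ≤ 2. But 2 < 4, so no value of x6 works.

Unsatisfiable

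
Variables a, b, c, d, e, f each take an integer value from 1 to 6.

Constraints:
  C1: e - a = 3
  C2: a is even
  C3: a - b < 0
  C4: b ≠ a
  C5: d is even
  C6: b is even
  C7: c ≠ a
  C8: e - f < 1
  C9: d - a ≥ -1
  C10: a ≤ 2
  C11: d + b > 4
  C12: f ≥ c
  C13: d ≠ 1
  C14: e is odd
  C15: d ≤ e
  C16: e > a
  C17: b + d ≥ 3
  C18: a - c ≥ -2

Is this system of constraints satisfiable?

Satisfiable

Try a = 2, b = 4, c = 3, d = 2, e = 5, f = 5.
Check constraint 1: e - a = 3; constraint 3: a - b = -2; constraint 8: e - f = 0. The remaining constraints are straightforward to verify.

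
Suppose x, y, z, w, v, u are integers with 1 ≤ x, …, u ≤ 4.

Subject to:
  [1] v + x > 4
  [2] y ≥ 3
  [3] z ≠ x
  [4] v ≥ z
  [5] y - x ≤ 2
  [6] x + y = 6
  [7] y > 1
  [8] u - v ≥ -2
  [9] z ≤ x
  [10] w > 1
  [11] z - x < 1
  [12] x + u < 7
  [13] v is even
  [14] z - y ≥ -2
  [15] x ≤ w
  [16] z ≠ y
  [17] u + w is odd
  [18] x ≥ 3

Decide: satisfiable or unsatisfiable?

Satisfiable

Try x = 3, y = 3, z = 1, w = 4, v = 2, u = 3.
Check constraint 1: v + x = 5; constraint 5: y - x = 0; constraint 6: x + y = 6. The remaining constraints are straightforward to verify.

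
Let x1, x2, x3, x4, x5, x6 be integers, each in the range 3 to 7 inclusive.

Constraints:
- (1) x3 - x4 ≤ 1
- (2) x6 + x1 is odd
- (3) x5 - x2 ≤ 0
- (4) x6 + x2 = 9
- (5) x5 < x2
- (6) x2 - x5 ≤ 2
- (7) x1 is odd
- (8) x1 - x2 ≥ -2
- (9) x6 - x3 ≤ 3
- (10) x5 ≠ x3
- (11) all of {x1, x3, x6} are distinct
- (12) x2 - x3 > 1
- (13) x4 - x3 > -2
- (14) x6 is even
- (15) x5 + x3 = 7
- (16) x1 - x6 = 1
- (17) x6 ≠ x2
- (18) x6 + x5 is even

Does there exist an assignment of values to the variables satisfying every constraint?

Setting (x1, x2, x3, x4, x5, x6) = (5, 5, 3, 3, 4, 4) satisfies everything: constraint 1: x3 - x4 = 0; constraint 3: x5 - x2 = -1; constraint 4: x6 + x2 = 9, and the others follow.

Satisfiable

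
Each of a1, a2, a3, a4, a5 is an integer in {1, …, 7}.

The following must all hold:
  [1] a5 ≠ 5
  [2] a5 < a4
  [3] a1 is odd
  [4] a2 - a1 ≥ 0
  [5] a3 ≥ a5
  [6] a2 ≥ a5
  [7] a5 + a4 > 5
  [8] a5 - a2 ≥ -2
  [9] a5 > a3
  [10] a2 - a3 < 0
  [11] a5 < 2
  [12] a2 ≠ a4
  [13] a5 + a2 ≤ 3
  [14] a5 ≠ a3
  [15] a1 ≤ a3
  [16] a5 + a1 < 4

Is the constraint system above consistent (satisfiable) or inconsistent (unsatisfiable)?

Unsatisfiable

Constraints 6, 9, and 10 give a2 < a3, a3 < a5, a5 ≤ a2. Chaining: a2 < a3 < a5 ≤ a2, which forces a2 < a2 — impossible.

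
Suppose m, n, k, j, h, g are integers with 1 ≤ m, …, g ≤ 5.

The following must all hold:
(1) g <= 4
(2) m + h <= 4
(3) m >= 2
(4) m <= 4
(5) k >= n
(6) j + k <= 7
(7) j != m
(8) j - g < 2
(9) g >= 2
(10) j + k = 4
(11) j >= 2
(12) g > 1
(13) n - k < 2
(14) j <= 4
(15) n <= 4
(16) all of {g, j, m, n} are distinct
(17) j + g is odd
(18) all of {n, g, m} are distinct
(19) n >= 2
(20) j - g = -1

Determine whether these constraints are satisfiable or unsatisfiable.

Constraints 1, 3, 4, 9, 11, 14, 15, and 19 confine each of g, j, m, n to the 3 values {2, …, 4}.
Constraint 16 requires all 4 of them to be distinct, but only 3 values are available — impossible by the pigeonhole principle.

Unsatisfiable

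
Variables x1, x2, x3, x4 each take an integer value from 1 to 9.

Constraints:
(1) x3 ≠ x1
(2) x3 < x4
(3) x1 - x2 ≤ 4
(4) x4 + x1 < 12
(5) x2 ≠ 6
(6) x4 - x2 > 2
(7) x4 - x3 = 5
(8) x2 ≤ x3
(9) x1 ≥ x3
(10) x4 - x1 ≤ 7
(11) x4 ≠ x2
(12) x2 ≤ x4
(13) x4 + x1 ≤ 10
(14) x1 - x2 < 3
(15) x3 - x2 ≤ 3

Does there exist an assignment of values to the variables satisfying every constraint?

Try x1 = 3, x2 = 2, x3 = 2, x4 = 7.
Check constraint 3: x1 - x2 = 1; constraint 4: x4 + x1 = 10; constraint 6: x4 - x2 = 5. The remaining constraints are straightforward to verify.

Satisfiable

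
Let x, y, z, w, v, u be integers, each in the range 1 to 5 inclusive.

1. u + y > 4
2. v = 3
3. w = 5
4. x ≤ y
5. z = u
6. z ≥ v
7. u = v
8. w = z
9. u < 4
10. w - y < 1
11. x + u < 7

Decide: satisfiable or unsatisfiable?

Unsatisfiable

Constraint 3 fixes w = 5 and constraint 2 fixes v = 3. Constraints 5, 7, and 8 give w = z = u = v, so w = v. But 5 ≠ 3 — contradiction.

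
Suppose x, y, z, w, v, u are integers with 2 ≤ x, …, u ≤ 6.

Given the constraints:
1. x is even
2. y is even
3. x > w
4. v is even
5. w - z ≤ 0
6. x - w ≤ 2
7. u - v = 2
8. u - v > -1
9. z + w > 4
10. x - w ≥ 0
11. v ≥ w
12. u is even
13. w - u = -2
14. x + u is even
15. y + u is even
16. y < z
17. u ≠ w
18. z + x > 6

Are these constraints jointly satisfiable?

Try x = 4, y = 2, z = 4, w = 2, v = 2, u = 4.
Check constraint 5: w - z = -2; constraint 6: x - w = 2. The remaining constraints are straightforward to verify.

Satisfiable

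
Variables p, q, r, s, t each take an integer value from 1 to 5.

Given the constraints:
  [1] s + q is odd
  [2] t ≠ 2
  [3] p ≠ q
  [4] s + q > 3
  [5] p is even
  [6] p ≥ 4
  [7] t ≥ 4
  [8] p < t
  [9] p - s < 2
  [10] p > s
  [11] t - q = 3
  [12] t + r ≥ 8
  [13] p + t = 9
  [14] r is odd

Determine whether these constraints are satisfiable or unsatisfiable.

Satisfiable

Take p = 4, q = 2, r = 5, s = 3, t = 5. Then constraint 4: s + q = 5; constraint 9: p - s = 1; constraint 11: t - q = 3, and every other listed constraint is also met.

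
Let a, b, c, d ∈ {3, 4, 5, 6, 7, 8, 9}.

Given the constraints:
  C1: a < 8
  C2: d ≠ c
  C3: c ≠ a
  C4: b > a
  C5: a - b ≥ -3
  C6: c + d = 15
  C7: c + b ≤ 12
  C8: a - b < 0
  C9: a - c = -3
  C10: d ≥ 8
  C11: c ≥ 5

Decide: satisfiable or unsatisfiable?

One satisfying assignment is a = 3, b = 6, c = 6, d = 9.
For the less obvious constraints — constraint 5: a - b = -3; constraint 6: c + d = 15; constraint 7: c + b = 12 — and the others hold by inspection.

Satisfiable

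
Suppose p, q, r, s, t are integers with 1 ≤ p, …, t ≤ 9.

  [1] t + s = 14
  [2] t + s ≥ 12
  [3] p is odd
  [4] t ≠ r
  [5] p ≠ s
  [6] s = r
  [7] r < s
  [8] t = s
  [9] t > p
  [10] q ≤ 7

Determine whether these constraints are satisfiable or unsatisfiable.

Unsatisfiable

From constraints 6 and 8, t = s = r, so t = r. But constraint 4 says t ≠ r. Contradiction.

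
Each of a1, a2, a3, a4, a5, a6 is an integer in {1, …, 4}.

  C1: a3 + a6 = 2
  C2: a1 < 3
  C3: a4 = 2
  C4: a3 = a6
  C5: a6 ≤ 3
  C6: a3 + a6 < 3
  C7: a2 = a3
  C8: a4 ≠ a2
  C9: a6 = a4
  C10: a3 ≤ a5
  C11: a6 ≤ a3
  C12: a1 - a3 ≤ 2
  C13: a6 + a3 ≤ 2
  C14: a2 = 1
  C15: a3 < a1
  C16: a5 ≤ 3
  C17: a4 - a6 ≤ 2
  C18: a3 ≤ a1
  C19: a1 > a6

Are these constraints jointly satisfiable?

Unsatisfiable

Constraint 14 fixes a2 = 1 and constraint 3 fixes a4 = 2. Constraints 4, 7, and 9 give a2 = a3 = a6 = a4, so a2 = a4. But 1 ≠ 2 — contradiction.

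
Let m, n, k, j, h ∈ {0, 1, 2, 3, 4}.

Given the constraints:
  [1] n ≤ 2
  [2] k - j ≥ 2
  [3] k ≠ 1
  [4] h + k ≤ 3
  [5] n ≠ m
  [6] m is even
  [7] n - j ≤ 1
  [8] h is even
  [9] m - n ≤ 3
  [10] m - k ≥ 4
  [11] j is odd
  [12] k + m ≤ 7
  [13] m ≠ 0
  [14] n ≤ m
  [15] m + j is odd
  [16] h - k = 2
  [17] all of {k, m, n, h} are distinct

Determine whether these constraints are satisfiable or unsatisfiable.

Constraints 2, 7, 9, and 10 give k − j ≥ 2, j − n ≥ -1, n − m ≥ -3, m − k ≥ 4.
Adding all 4 inequalities: the left sides telescope to 0, and the right sides sum to 2 + (-1) + (-3) + 4 = 2. So 0 ≥ 2, which is false.

Unsatisfiable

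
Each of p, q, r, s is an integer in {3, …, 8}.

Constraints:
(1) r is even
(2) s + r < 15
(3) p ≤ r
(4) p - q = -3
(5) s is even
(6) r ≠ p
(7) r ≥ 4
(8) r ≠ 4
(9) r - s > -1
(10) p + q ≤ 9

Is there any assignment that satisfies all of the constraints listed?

Satisfiable

One satisfying assignment is p = 3, q = 6, r = 6, s = 6.
For the less obvious constraints — constraint 2: s + r = 12; constraint 4: p - q = -3; constraint 9: r - s = 0 — and the others hold by inspection.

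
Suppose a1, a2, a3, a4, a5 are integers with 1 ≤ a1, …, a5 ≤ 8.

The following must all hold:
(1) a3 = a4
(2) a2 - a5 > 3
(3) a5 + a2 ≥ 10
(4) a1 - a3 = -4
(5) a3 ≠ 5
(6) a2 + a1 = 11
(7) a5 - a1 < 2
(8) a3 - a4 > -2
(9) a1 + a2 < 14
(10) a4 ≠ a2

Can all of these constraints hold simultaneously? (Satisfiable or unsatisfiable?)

Satisfiable

One satisfying assignment is a1 = 3, a2 = 8, a3 = 7, a4 = 7, a5 = 3.
For the less obvious constraints — constraint 2: a2 - a5 = 5; constraint 3: a5 + a2 = 11; constraint 4: a1 - a3 = -4 — and the others hold by inspection.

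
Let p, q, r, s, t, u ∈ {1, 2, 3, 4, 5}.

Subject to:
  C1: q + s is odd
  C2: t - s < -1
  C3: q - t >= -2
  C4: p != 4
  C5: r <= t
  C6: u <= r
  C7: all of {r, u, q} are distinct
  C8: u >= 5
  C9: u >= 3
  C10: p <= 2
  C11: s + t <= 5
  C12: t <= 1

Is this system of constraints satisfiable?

From constraints 6 and 8: r ≥ u and u ≥ 5, so r ≥ 5. From constraints 5 and 12: r ≤ t and t ≤ 1, so r ≤ 1. But 1 < 5, so no value of r works.

Unsatisfiable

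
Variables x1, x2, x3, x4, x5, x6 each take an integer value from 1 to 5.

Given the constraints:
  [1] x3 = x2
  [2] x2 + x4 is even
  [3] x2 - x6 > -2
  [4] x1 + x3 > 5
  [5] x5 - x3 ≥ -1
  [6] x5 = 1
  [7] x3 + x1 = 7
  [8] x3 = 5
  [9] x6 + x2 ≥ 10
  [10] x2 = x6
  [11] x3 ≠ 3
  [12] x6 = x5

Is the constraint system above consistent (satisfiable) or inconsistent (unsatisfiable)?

Constraint 8 fixes x3 = 5 and constraint 6 fixes x5 = 1. Constraints 1, 10, and 12 give x3 = x2 = x6 = x5, so x3 = x5. But 5 ≠ 1 — contradiction.

Unsatisfiable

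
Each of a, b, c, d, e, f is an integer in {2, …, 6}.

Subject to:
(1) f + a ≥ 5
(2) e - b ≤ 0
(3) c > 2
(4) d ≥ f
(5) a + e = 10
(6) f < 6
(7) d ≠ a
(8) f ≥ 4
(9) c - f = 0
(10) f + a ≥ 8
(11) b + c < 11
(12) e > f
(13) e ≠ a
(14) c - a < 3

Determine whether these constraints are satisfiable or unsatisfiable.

Satisfiable

Setting (a, b, c, d, e, f) = (4, 6, 4, 5, 6, 4) satisfies everything: constraint 1: f + a = 8; constraint 2: e - b = 0; constraint 5: a + e = 10, and the others follow.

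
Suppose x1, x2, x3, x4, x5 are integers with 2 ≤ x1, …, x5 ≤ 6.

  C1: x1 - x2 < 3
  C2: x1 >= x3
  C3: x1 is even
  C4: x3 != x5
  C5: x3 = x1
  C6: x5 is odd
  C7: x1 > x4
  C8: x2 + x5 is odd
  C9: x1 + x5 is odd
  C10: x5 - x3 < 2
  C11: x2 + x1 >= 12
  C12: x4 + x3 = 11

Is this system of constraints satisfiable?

Satisfiable

Setting (x1, x2, x3, x4, x5) = (6, 6, 6, 5, 5) satisfies everything: constraint 1: x1 - x2 = 0; constraint 10: x5 - x3 = -1, and the others follow.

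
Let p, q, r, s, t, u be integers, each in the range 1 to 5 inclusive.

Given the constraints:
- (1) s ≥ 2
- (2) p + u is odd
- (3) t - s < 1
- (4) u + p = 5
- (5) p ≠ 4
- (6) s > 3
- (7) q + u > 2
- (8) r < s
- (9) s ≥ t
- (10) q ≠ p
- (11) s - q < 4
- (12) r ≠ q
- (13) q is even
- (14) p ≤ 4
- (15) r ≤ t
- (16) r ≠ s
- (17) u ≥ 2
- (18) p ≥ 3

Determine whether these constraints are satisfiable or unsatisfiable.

Setting (p, q, r, s, t, u) = (3, 2, 1, 5, 3, 2) satisfies everything: constraint 3: t - s = -2; constraint 4: u + p = 5, and the others follow.

Satisfiable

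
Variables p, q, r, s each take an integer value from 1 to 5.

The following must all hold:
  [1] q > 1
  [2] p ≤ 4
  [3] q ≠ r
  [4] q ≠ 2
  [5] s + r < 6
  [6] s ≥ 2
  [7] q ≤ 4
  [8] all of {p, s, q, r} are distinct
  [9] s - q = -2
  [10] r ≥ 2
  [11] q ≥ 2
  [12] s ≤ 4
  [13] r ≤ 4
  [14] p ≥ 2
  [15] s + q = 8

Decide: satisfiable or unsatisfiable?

Constraints 2, 6, 7, 10, 11, 12, 13, and 14 confine each of p, s, q, r to the 3 values {2, …, 4}.
Constraint 8 requires all 4 of them to be distinct, but only 3 values are available — impossible by the pigeonhole principle.

Unsatisfiable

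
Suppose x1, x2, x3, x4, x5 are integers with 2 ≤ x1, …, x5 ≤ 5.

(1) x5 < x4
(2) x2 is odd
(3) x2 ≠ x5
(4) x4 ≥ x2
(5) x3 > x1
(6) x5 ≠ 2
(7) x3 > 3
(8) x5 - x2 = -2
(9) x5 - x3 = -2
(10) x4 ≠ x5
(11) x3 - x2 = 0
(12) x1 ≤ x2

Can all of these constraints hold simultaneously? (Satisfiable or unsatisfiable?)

One satisfying assignment is x1 = 2, x2 = 5, x3 = 5, x4 = 5, x5 = 3.
For the less obvious constraints — constraint 8: x5 - x2 = -2; constraint 9: x5 - x3 = -2; constraint 11: x3 - x2 = 0 — and the others hold by inspection.

Satisfiable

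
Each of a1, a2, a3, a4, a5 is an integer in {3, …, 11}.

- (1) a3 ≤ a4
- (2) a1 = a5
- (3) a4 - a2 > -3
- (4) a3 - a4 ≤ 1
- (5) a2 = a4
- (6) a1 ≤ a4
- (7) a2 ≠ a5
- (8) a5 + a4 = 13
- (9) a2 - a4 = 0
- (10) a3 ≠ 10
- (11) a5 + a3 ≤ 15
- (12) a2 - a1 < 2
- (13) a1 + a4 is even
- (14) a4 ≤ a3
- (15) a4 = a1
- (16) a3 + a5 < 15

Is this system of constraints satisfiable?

Unsatisfiable

From constraints 2, 5, and 15, a2 = a4 = a1 = a5, so a2 = a5. But constraint 7 says a2 ≠ a5. Contradiction.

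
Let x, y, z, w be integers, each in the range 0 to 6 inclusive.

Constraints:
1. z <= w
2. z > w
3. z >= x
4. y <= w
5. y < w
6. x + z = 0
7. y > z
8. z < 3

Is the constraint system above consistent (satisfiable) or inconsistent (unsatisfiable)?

Unsatisfiable

Constraints 2, 4, and 7 give z < y, y ≤ w, w < z. Chaining: z < y ≤ w < z, which forces z < z — impossible.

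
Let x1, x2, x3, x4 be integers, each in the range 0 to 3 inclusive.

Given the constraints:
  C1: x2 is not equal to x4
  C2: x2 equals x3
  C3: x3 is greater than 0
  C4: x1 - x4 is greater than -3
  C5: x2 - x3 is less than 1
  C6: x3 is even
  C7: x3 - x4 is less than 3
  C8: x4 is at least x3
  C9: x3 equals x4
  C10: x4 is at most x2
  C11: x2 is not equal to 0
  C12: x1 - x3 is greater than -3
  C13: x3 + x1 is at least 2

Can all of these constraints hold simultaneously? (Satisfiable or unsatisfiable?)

Unsatisfiable

From constraints 2 and 9, x2 = x3 = x4, so x2 = x4. But constraint 1 says x2 ≠ x4. Contradiction.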